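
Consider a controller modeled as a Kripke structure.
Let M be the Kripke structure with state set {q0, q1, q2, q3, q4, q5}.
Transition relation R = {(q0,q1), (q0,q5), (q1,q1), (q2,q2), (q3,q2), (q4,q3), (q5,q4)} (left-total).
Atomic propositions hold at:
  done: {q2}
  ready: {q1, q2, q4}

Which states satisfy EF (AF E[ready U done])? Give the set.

E[ready U done]: least fixpoint, start Z0 = Sat(done) = {q2}, add states in Sat(ready) with some successor in Z. Already a fixed point.
Sat(E[ready U done]) = {q2}
AF E[ready U done]: least fixpoint, start Z0 = {q2}, add states with every successor in Z. Z1 = {q2, q3}; Z2 = {q2, q3, q4}; Z3 = {q2, q3, q4, q5}; fixed.
Sat(AF E[ready U done]) = {q2, q3, q4, q5}
EF (AF E[ready U done]): least fixpoint, start Z0 = {q2, q3, q4, q5}, add states with some successor in Z. Z1 = {q0, q2, q3, q4, q5}; fixed.
Sat(EF (AF E[ready U done])) = {q0, q2, q3, q4, q5}

{q0, q2, q3, q4, q5}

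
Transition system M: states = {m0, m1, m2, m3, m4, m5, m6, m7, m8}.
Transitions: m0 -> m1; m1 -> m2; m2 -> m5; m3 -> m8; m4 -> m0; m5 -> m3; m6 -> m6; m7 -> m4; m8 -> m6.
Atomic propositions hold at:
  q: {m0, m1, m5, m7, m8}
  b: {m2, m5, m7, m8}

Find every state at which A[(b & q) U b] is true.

Sat(b & q) = {m5, m7, m8}
A[(b & q) U b]: least fixpoint, start Z0 = Sat(b) = {m2, m5, m7, m8}, add states in Sat(b & q) with every successor in Z. Already a fixed point.
Sat(A[(b & q) U b]) = {m2, m5, m7, m8}

{m2, m5, m7, m8}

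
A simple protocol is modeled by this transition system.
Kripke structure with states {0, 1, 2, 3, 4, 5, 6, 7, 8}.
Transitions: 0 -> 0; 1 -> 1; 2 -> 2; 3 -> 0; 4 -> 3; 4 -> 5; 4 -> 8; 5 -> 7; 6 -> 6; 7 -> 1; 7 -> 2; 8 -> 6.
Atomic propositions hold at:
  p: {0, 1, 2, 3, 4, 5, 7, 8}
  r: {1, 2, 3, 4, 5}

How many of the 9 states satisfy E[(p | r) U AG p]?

7

Sat(p | r) = {0, 1, 2, 3, 4, 5, 7, 8}
AG p: greatest fixpoint, start Z0 = {0, 1, 2, 3, 4, 5, 7, 8}, keep only states in Sat with every successor in Z. Z1 = {0, 1, 2, 3, 4, 5, 7}; Z2 = {0, 1, 2, 3, 5, 7}; fixed.
Sat(AG p) = {0, 1, 2, 3, 5, 7}
E[(p | r) U AG p]: least fixpoint, start Z0 = Sat(AG p) = {0, 1, 2, 3, 5, 7}, add states in Sat(p | r) with some successor in Z. Z1 = {0, 1, 2, 3, 4, 5, 7}; fixed.
Sat(E[(p | r) U AG p]) = {0, 1, 2, 3, 4, 5, 7}
|Sat(E[(p | r) U AG p])| = |{0, 1, 2, 3, 4, 5, 7}| = 7.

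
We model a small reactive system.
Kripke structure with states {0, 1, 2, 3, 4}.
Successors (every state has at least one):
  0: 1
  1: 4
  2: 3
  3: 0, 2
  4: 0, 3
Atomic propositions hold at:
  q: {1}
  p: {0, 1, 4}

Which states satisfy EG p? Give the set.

{0, 1, 4}

EG p: greatest fixpoint, start Z0 = {0, 1, 4}, keep only states in Sat with some successor in Z. Already a fixed point.
Sat(EG p) = {0, 1, 4}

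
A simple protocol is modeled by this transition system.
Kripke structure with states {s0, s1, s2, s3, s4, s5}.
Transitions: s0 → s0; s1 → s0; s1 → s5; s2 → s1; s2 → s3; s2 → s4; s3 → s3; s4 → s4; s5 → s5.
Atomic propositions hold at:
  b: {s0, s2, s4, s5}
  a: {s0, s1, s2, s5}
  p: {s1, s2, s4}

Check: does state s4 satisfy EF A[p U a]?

No

A[p U a]: least fixpoint, start Z0 = Sat(a) = {s0, s1, s2, s5}, add states in Sat(p) with every successor in Z. Already a fixed point.
Sat(A[p U a]) = {s0, s1, s2, s5}
EF A[p U a]: least fixpoint, start Z0 = {s0, s1, s2, s5}, add states with some successor in Z. Already a fixed point.
Sat(EF A[p U a]) = {s0, s1, s2, s5}
s4 ∉ Sat(EF A[p U a]) = {s0, s1, s2, s5}, so the formula does not hold at s4.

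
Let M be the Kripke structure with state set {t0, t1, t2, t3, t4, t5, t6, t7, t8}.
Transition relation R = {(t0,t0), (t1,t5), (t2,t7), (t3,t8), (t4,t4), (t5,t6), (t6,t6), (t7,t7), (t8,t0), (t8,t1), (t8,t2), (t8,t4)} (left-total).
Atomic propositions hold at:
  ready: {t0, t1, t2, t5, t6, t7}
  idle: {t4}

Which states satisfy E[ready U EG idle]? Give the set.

EG idle: greatest fixpoint, start Z0 = {t4}, keep only states in Sat with some successor in Z. Already a fixed point.
Sat(EG idle) = {t4}
E[ready U EG idle]: least fixpoint, start Z0 = Sat(EG idle) = {t4}, add states in Sat(ready) with some successor in Z. Already a fixed point.
Sat(E[ready U EG idle]) = {t4}

{t4}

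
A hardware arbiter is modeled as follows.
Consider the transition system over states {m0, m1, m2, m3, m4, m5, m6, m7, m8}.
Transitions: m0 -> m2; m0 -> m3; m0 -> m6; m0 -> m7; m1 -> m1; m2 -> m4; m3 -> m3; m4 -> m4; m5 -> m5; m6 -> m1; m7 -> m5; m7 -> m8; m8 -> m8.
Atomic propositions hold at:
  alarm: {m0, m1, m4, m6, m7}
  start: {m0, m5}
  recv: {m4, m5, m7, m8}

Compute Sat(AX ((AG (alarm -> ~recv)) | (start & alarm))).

{m1, m3, m5, m6, m7, m8}

Sat(~recv) = {m0, m1, m2, m3, m6}
Sat(alarm -> ~recv) = {m0, m1, m2, m3, m5, m6, m8}
AG (alarm -> ~recv): greatest fixpoint, start Z0 = {m0, m1, m2, m3, m5, m6, m8}, keep only states in Sat with every successor in Z. Z1 = {m1, m3, m5, m6, m8}; fixed.
Sat(AG (alarm -> ~recv)) = {m1, m3, m5, m6, m8}
Sat(start & alarm) = {m0}
Sat((AG (alarm -> ~recv)) | (start & alarm)) = {m0, m1, m3, m5, m6, m8}
Sat(AX ((AG (alarm -> ~recv)) | (start & alarm))) = {s : every successor in {m0, m1, m3, m5, m6, m8}} = {m1, m3, m5, m6, m7, m8}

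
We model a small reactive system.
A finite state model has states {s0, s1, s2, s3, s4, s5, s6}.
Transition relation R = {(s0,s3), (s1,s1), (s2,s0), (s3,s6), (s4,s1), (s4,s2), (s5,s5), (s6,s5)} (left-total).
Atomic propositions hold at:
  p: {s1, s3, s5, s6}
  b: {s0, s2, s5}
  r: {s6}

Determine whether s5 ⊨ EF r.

No

EF r: least fixpoint, start Z0 = {s6}, add states with some successor in Z. Z1 = {s3, s6}; Z2 = {s0, s3, s6}; Z3 = {s0, s2, s3, s6}; Z4 = {s0, s2, s3, s4, s6}; fixed.
Sat(EF r) = {s0, s2, s3, s4, s6}
s5 ∉ Sat(EF r) = {s0, s2, s3, s4, s6}, so the formula does not hold at s5.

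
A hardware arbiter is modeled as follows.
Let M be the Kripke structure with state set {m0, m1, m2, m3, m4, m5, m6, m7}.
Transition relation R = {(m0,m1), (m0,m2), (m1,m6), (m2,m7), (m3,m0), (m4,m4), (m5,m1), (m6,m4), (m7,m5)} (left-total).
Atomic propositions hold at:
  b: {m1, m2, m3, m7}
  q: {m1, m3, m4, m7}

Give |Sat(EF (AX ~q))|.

Sat(~q) = {m0, m2, m5, m6}
Sat(AX ~q) = {s : every successor in {m0, m2, m5, m6}} = {m1, m3, m7}
EF (AX ~q): least fixpoint, start Z0 = {m1, m3, m7}, add states with some successor in Z. Z1 = {m0, m1, m2, m3, m5, m7}; fixed.
Sat(EF (AX ~q)) = {m0, m1, m2, m3, m5, m7}
|Sat(EF (AX ~q))| = |{m0, m1, m2, m3, m5, m7}| = 6.

6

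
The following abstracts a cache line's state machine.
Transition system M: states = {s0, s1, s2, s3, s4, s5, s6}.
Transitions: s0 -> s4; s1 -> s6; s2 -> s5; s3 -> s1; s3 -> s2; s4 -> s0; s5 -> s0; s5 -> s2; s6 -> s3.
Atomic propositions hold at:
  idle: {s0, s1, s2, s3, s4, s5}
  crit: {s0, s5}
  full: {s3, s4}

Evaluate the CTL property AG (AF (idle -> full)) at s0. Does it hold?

Sat(idle -> full) = {s3, s4, s6}
AF (idle -> full): least fixpoint, start Z0 = {s3, s4, s6}, add states with every successor in Z. Z1 = {s0, s1, s3, s4, s6}; fixed.
Sat(AF (idle -> full)) = {s0, s1, s3, s4, s6}
AG (AF (idle -> full)): greatest fixpoint, start Z0 = {s0, s1, s3, s4, s6}, keep only states in Sat with every successor in Z. Z1 = {s0, s1, s4, s6}; Z2 = {s0, s1, s4}; Z3 = {s0, s4}; fixed.
Sat(AG (AF (idle -> full))) = {s0, s4}
s0 ∈ Sat(AG (AF (idle -> full))) = {s0, s4}, so the formula holds at s0.

Yes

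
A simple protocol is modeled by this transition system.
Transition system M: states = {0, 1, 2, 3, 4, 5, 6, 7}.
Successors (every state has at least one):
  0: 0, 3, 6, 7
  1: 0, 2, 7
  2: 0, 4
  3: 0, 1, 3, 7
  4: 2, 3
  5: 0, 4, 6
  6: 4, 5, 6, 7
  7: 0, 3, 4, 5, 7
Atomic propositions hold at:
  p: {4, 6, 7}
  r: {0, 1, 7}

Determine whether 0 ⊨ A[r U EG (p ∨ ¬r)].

Sat(¬r) = {2, 3, 4, 5, 6}
Sat(p ∨ ¬r) = {2, 3, 4, 5, 6, 7}
EG (p ∨ ¬r): greatest fixpoint, start Z0 = {2, 3, 4, 5, 6, 7}, keep only states in Sat with some successor in Z. Already a fixed point.
Sat(EG (p ∨ ¬r)) = {2, 3, 4, 5, 6, 7}
A[r U EG (p ∨ ¬r)]: least fixpoint, start Z0 = Sat(EG (p ∨ ¬r)) = {2, 3, 4, 5, 6, 7}, add states in Sat(r) with every successor in Z. Already a fixed point.
Sat(A[r U EG (p ∨ ¬r)]) = {2, 3, 4, 5, 6, 7}
0 ∉ Sat(A[r U EG (p ∨ ¬r)]) = {2, 3, 4, 5, 6, 7}, so the formula does not hold at 0.

No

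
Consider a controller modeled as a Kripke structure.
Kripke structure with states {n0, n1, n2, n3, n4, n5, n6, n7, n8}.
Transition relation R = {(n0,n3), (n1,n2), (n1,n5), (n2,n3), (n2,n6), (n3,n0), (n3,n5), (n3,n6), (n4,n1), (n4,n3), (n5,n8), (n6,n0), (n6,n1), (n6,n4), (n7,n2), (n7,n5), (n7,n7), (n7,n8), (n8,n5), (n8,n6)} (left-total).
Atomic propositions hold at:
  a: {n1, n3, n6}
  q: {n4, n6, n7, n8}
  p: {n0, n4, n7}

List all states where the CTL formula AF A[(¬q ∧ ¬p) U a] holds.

Sat(¬q) = {n0, n1, n2, n3, n5}
Sat(¬p) = {n1, n2, n3, n5, n6, n8}
Sat(¬q ∧ ¬p) = {n1, n2, n3, n5}
A[(¬q ∧ ¬p) U a]: least fixpoint, start Z0 = Sat(a) = {n1, n3, n6}, add states in Sat(¬q ∧ ¬p) with every successor in Z. Z1 = {n1, n2, n3, n6}; fixed.
Sat(A[(¬q ∧ ¬p) U a]) = {n1, n2, n3, n6}
AF A[(¬q ∧ ¬p) U a]: least fixpoint, start Z0 = {n1, n2, n3, n6}, add states with every successor in Z. Z1 = {n0, n1, n2, n3, n4, n6}; fixed.
Sat(AF A[(¬q ∧ ¬p) U a]) = {n0, n1, n2, n3, n4, n6}

{n0, n1, n2, n3, n4, n6}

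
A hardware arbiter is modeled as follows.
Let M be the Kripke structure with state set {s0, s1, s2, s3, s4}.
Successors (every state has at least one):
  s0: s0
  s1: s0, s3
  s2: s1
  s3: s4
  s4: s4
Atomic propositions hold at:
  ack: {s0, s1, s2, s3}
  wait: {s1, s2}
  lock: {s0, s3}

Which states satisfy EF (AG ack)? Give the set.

{s0, s1, s2}

AG ack: greatest fixpoint, start Z0 = {s0, s1, s2, s3}, keep only states in Sat with every successor in Z. Z1 = {s0, s1, s2}; Z2 = {s0, s2}; Z3 = {s0}; fixed.
Sat(AG ack) = {s0}
EF (AG ack): least fixpoint, start Z0 = {s0}, add states with some successor in Z. Z1 = {s0, s1}; Z2 = {s0, s1, s2}; fixed.
Sat(EF (AG ack)) = {s0, s1, s2}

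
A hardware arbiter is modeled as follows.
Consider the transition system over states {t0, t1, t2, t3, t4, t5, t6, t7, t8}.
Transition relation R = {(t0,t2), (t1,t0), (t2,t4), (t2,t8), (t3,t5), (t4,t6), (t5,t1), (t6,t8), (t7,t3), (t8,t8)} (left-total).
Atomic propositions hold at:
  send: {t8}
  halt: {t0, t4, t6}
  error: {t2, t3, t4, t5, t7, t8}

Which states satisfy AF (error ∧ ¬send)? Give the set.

{t0, t1, t2, t3, t4, t5, t7}

Sat(¬send) = {t0, t1, t2, t3, t4, t5, t6, t7}
Sat(error ∧ ¬send) = {t2, t3, t4, t5, t7}
AF (error ∧ ¬send): least fixpoint, start Z0 = {t2, t3, t4, t5, t7}, add states with every successor in Z. Z1 = {t0, t2, t3, t4, t5, t7}; Z2 = {t0, t1, t2, t3, t4, t5, t7}; fixed.
Sat(AF (error ∧ ¬send)) = {t0, t1, t2, t3, t4, t5, t7}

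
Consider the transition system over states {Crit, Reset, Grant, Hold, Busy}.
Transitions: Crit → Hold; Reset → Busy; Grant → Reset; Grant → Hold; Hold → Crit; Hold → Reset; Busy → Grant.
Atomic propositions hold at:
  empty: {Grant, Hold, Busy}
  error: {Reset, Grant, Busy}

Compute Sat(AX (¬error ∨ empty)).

{Crit, Reset, Busy}

Sat(¬error) = {Crit, Hold}
Sat(¬error ∨ empty) = {Crit, Grant, Hold, Busy}
Sat(AX (¬error ∨ empty)) = {s : every successor in {Crit, Grant, Hold, Busy}} = {Crit, Reset, Busy}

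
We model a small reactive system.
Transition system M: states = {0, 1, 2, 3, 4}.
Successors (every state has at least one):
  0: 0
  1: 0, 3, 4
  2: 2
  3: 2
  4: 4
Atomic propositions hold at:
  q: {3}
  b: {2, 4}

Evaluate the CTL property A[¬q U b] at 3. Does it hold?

No

Sat(¬q) = {0, 1, 2, 4}
A[¬q U b]: least fixpoint, start Z0 = Sat(b) = {2, 4}, add states in Sat(¬q) with every successor in Z. Already a fixed point.
Sat(A[¬q U b]) = {2, 4}
3 ∉ Sat(A[¬q U b]) = {2, 4}, so the formula does not hold at 3.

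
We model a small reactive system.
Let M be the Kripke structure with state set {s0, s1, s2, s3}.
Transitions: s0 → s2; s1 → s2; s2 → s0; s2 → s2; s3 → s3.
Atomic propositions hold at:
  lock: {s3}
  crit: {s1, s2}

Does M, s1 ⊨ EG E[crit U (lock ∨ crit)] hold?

Sat(lock ∨ crit) = {s1, s2, s3}
E[crit U (lock ∨ crit)]: least fixpoint, start Z0 = Sat((lock ∨ crit)) = {s1, s2, s3}, add states in Sat(crit) with some successor in Z. Already a fixed point.
Sat(E[crit U (lock ∨ crit)]) = {s1, s2, s3}
EG E[crit U (lock ∨ crit)]: greatest fixpoint, start Z0 = {s1, s2, s3}, keep only states in Sat with some successor in Z. Already a fixed point.
Sat(EG E[crit U (lock ∨ crit)]) = {s1, s2, s3}
s1 ∈ Sat(EG E[crit U (lock ∨ crit)]) = {s1, s2, s3}, so the formula holds at s1.

Yes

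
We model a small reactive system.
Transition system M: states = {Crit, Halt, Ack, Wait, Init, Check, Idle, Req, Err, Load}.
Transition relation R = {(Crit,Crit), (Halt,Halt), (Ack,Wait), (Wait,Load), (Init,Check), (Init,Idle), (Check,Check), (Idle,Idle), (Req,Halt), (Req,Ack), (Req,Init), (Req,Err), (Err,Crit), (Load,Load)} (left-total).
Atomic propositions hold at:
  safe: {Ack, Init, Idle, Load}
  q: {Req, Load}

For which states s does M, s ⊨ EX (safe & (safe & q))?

{Wait, Load}

Sat(safe & q) = {Load}
Sat(safe & (safe & q)) = {Load}
Sat(EX (safe & (safe & q))) = {s : some successor in {Load}} = {Wait, Load}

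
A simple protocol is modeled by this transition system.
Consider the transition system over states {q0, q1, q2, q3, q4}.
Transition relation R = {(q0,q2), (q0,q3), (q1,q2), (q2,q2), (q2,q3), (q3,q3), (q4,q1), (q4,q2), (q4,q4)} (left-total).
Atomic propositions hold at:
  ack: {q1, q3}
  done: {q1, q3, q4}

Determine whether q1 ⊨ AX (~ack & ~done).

Yes

Sat(~ack) = {q0, q2, q4}
Sat(~done) = {q0, q2}
Sat(~ack & ~done) = {q0, q2}
Sat(AX (~ack & ~done)) = {s : every successor in {q0, q2}} = {q1}
q1 ∈ Sat(AX (~ack & ~done)) = {q1}, so the formula holds at q1.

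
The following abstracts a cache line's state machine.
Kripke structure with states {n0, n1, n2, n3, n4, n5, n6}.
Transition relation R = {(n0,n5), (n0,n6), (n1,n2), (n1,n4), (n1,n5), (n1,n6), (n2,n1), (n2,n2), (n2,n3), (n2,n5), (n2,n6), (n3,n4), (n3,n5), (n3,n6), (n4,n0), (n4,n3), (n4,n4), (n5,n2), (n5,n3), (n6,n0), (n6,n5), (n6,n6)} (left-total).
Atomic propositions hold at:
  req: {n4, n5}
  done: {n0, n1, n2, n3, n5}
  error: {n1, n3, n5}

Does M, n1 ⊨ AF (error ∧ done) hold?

Yes

Sat(error ∧ done) = {n1, n3, n5}
AF (error ∧ done): least fixpoint, start Z0 = {n1, n3, n5}, add states with every successor in Z. Already a fixed point.
Sat(AF (error ∧ done)) = {n1, n3, n5}
n1 ∈ Sat(AF (error ∧ done)) = {n1, n3, n5}, so the formula holds at n1.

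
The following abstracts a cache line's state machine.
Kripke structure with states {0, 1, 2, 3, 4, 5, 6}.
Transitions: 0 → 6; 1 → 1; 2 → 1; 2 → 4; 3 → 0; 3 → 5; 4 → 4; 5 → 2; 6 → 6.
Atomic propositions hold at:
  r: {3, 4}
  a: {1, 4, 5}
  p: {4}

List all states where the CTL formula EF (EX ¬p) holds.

Sat(¬p) = {0, 1, 2, 3, 5, 6}
Sat(EX ¬p) = {s : some successor in {0, 1, 2, 3, 5, 6}} = {0, 1, 2, 3, 5, 6}
EF (EX ¬p): least fixpoint, start Z0 = {0, 1, 2, 3, 5, 6}, add states with some successor in Z. Already a fixed point.
Sat(EF (EX ¬p)) = {0, 1, 2, 3, 5, 6}

{0, 1, 2, 3, 5, 6}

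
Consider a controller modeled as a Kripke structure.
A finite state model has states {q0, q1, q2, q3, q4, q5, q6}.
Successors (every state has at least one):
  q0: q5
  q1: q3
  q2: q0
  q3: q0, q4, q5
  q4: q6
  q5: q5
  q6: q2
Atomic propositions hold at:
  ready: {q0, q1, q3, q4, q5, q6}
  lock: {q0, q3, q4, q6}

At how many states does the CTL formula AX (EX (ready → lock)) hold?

Sat(ready → lock) = {q0, q2, q3, q4, q6}
Sat(EX (ready → lock)) = {s : some successor in {q0, q2, q3, q4, q6}} = {q1, q2, q3, q4, q6}
Sat(AX (EX (ready → lock))) = {s : every successor in {q1, q2, q3, q4, q6}} = {q1, q4, q6}
|Sat(AX (EX (ready → lock)))| = |{q1, q4, q6}| = 3.

3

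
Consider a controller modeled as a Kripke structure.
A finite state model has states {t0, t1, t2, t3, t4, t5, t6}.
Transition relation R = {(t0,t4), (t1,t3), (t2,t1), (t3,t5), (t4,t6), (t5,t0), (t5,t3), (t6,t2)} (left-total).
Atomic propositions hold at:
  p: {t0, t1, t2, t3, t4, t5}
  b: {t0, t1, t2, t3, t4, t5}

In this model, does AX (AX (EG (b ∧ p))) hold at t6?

Sat(b ∧ p) = {t0, t1, t2, t3, t4, t5}
EG (b ∧ p): greatest fixpoint, start Z0 = {t0, t1, t2, t3, t4, t5}, keep only states in Sat with some successor in Z. Z1 = {t0, t1, t2, t3, t5}; Z2 = {t1, t2, t3, t5}; fixed.
Sat(EG (b ∧ p)) = {t1, t2, t3, t5}
Sat(AX (EG (b ∧ p))) = {s : every successor in {t1, t2, t3, t5}} = {t1, t2, t3, t6}
Sat(AX (AX (EG (b ∧ p)))) = {s : every successor in {t1, t2, t3, t6}} = {t1, t2, t4, t6}
t6 ∈ Sat(AX (AX (EG (b ∧ p)))) = {t1, t2, t4, t6}, so the formula holds at t6.

Yes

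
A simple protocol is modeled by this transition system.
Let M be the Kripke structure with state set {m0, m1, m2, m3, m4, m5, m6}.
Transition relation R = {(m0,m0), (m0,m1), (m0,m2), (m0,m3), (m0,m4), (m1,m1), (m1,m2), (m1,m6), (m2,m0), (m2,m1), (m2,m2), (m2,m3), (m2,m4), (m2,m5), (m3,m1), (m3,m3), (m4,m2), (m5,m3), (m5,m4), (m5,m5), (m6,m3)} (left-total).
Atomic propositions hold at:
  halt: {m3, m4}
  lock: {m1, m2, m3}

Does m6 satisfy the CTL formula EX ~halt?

No

Sat(~halt) = {m0, m1, m2, m5, m6}
Sat(EX ~halt) = {s : some successor in {m0, m1, m2, m5, m6}} = {m0, m1, m2, m3, m4, m5}
m6 ∉ Sat(EX ~halt) = {m0, m1, m2, m3, m4, m5}, so the formula does not hold at m6.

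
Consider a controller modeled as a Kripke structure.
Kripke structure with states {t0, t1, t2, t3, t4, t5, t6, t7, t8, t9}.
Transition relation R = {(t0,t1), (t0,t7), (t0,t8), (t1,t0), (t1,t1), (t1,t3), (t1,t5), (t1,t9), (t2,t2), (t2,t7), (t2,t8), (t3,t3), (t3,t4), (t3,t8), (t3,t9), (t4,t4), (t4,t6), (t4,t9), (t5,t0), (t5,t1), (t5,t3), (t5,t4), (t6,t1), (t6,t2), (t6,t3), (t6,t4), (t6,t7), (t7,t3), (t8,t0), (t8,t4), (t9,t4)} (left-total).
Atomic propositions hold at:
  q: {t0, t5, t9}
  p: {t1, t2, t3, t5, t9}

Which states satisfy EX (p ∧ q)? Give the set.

Sat(p ∧ q) = {t5, t9}
Sat(EX (p ∧ q)) = {s : some successor in {t5, t9}} = {t1, t3, t4}

{t1, t3, t4}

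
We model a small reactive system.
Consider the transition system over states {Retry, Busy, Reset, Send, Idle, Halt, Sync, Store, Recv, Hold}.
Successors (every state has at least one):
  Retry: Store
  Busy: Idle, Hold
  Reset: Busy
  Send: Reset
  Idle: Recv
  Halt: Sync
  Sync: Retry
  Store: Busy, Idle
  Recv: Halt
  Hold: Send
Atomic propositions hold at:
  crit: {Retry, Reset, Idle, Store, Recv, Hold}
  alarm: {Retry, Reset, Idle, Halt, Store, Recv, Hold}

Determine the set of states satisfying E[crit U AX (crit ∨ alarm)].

Sat(crit ∨ alarm) = {Retry, Reset, Idle, Halt, Store, Recv, Hold}
Sat(AX (crit ∨ alarm)) = {s : every successor in {Retry, Reset, Idle, Halt, Store, Recv, Hold}} = {Retry, Busy, Send, Idle, Sync, Recv}
E[crit U AX (crit ∨ alarm)]: least fixpoint, start Z0 = Sat(AX (crit ∨ alarm)) = {Retry, Busy, Send, Idle, Sync, Recv}, add states in Sat(crit) with some successor in Z. Z1 = {Retry, Busy, Reset, Send, Idle, Sync, Store, Recv, Hold}; fixed.
Sat(E[crit U AX (crit ∨ alarm)]) = {Retry, Busy, Reset, Send, Idle, Sync, Store, Recv, Hold}

{Retry, Busy, Reset, Send, Idle, Sync, Store, Recv, Hold}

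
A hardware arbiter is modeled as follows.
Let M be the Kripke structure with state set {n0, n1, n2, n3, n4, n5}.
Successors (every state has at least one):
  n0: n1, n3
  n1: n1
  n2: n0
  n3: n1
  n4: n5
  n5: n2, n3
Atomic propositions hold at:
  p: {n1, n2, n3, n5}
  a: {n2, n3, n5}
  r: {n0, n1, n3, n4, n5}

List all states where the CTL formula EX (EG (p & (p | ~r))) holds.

{n0, n1, n3, n4, n5}

Sat(~r) = {n2}
Sat(p | ~r) = {n1, n2, n3, n5}
Sat(p & (p | ~r)) = {n1, n2, n3, n5}
EG (p & (p | ~r)): greatest fixpoint, start Z0 = {n1, n2, n3, n5}, keep only states in Sat with some successor in Z. Z1 = {n1, n3, n5}; fixed.
Sat(EG (p & (p | ~r))) = {n1, n3, n5}
Sat(EX (EG (p & (p | ~r)))) = {s : some successor in {n1, n3, n5}} = {n0, n1, n3, n4, n5}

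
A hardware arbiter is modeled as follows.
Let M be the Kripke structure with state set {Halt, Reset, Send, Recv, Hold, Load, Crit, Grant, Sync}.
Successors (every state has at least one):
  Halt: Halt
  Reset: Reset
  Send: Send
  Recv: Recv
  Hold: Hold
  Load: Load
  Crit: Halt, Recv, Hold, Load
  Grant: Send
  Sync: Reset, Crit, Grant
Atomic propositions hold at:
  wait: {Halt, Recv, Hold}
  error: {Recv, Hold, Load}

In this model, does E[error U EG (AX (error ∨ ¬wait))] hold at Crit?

No

Sat(¬wait) = {Reset, Send, Load, Crit, Grant, Sync}
Sat(error ∨ ¬wait) = {Reset, Send, Recv, Hold, Load, Crit, Grant, Sync}
Sat(AX (error ∨ ¬wait)) = {s : every successor in {Reset, Send, Recv, Hold, Load, Crit, Grant, Sync}} = {Reset, Send, Recv, Hold, Load, Grant, Sync}
EG (AX (error ∨ ¬wait)): greatest fixpoint, start Z0 = {Reset, Send, Recv, Hold, Load, Grant, Sync}, keep only states in Sat with some successor in Z. Already a fixed point.
Sat(EG (AX (error ∨ ¬wait))) = {Reset, Send, Recv, Hold, Load, Grant, Sync}
E[error U EG (AX (error ∨ ¬wait))]: least fixpoint, start Z0 = Sat(EG (AX (error ∨ ¬wait))) = {Reset, Send, Recv, Hold, Load, Grant, Sync}, add states in Sat(error) with some successor in Z. Already a fixed point.
Sat(E[error U EG (AX (error ∨ ¬wait))]) = {Reset, Send, Recv, Hold, Load, Grant, Sync}
Crit ∉ Sat(E[error U EG (AX (error ∨ ¬wait))]) = {Reset, Send, Recv, Hold, Load, Grant, Sync}, so the formula does not hold at Crit.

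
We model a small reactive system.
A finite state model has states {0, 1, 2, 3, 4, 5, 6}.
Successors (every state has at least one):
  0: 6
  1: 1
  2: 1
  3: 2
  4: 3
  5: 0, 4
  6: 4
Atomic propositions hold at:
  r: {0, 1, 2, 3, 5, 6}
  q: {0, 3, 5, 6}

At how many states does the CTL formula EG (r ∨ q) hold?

3

Sat(r ∨ q) = {0, 1, 2, 3, 5, 6}
EG (r ∨ q): greatest fixpoint, start Z0 = {0, 1, 2, 3, 5, 6}, keep only states in Sat with some successor in Z. Z1 = {0, 1, 2, 3, 5}; Z2 = {1, 2, 3, 5}; Z3 = {1, 2, 3}; fixed.
Sat(EG (r ∨ q)) = {1, 2, 3}
|Sat(EG (r ∨ q))| = |{1, 2, 3}| = 3.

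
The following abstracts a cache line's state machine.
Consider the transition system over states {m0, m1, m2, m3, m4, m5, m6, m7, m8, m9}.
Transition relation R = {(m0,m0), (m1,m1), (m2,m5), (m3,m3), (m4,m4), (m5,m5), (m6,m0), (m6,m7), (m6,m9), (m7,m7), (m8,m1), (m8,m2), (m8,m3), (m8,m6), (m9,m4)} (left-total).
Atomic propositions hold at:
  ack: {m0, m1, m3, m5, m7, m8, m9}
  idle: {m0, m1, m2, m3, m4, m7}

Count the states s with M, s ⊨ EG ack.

6

EG ack: greatest fixpoint, start Z0 = {m0, m1, m3, m5, m7, m8, m9}, keep only states in Sat with some successor in Z. Z1 = {m0, m1, m3, m5, m7, m8}; fixed.
Sat(EG ack) = {m0, m1, m3, m5, m7, m8}
|Sat(EG ack)| = |{m0, m1, m3, m5, m7, m8}| = 6.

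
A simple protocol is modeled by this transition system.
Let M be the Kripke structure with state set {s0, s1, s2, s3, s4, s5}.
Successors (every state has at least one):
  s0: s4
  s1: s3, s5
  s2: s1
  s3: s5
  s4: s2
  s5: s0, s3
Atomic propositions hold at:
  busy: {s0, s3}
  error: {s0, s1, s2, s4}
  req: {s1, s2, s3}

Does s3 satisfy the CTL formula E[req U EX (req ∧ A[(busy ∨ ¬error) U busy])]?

Yes

Sat(¬error) = {s3, s5}
Sat(busy ∨ ¬error) = {s0, s3, s5}
A[(busy ∨ ¬error) U busy]: least fixpoint, start Z0 = Sat(busy) = {s0, s3}, add states in Sat(busy ∨ ¬error) with every successor in Z. Z1 = {s0, s3, s5}; fixed.
Sat(A[(busy ∨ ¬error) U busy]) = {s0, s3, s5}
Sat(req ∧ A[(busy ∨ ¬error) U busy]) = {s3}
Sat(EX (req ∧ A[(busy ∨ ¬error) U busy])) = {s : some successor in {s3}} = {s1, s5}
E[req U EX (req ∧ A[(busy ∨ ¬error) U busy])]: least fixpoint, start Z0 = Sat(EX (req ∧ A[(busy ∨ ¬error) U busy])) = {s1, s5}, add states in Sat(req) with some successor in Z. Z1 = {s1, s2, s3, s5}; fixed.
Sat(E[req U EX (req ∧ A[(busy ∨ ¬error) U busy])]) = {s1, s2, s3, s5}
s3 ∈ Sat(E[req U EX (req ∧ A[(busy ∨ ¬error) U busy])]) = {s1, s2, s3, s5}, so the formula holds at s3.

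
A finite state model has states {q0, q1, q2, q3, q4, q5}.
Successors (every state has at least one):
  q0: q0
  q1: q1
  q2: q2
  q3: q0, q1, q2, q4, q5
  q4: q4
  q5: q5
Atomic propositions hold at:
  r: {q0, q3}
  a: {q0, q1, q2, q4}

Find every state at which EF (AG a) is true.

{q0, q1, q2, q3, q4}

AG a: greatest fixpoint, start Z0 = {q0, q1, q2, q4}, keep only states in Sat with every successor in Z. Already a fixed point.
Sat(AG a) = {q0, q1, q2, q4}
EF (AG a): least fixpoint, start Z0 = {q0, q1, q2, q4}, add states with some successor in Z. Z1 = {q0, q1, q2, q3, q4}; fixed.
Sat(EF (AG a)) = {q0, q1, q2, q3, q4}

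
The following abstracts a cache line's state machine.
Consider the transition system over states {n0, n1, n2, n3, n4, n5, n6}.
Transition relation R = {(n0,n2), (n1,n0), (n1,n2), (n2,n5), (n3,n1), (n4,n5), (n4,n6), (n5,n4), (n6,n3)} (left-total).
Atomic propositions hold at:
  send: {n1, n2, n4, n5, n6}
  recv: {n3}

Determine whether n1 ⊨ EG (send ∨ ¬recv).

Sat(¬recv) = {n0, n1, n2, n4, n5, n6}
Sat(send ∨ ¬recv) = {n0, n1, n2, n4, n5, n6}
EG (send ∨ ¬recv): greatest fixpoint, start Z0 = {n0, n1, n2, n4, n5, n6}, keep only states in Sat with some successor in Z. Z1 = {n0, n1, n2, n4, n5}; fixed.
Sat(EG (send ∨ ¬recv)) = {n0, n1, n2, n4, n5}
n1 ∈ Sat(EG (send ∨ ¬recv)) = {n0, n1, n2, n4, n5}, so the formula holds at n1.

Yes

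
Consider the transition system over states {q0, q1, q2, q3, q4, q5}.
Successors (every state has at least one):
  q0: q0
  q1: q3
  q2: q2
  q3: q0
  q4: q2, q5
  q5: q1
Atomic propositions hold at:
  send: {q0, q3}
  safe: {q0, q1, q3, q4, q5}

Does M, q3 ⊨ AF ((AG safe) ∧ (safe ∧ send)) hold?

AG safe: greatest fixpoint, start Z0 = {q0, q1, q3, q4, q5}, keep only states in Sat with every successor in Z. Z1 = {q0, q1, q3, q5}; fixed.
Sat(AG safe) = {q0, q1, q3, q5}
Sat(safe ∧ send) = {q0, q3}
Sat((AG safe) ∧ (safe ∧ send)) = {q0, q3}
AF ((AG safe) ∧ (safe ∧ send)): least fixpoint, start Z0 = {q0, q3}, add states with every successor in Z. Z1 = {q0, q1, q3}; Z2 = {q0, q1, q3, q5}; fixed.
Sat(AF ((AG safe) ∧ (safe ∧ send))) = {q0, q1, q3, q5}
q3 ∈ Sat(AF ((AG safe) ∧ (safe ∧ send))) = {q0, q1, q3, q5}, so the formula holds at q3.

Yes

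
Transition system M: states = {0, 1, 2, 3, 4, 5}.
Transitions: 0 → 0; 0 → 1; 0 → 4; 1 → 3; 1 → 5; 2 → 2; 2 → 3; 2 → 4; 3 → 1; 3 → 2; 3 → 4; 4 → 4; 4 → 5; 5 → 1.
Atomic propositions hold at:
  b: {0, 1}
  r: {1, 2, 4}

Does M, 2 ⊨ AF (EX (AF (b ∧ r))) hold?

Sat(b ∧ r) = {1}
AF (b ∧ r): least fixpoint, start Z0 = {1}, add states with every successor in Z. Z1 = {1, 5}; fixed.
Sat(AF (b ∧ r)) = {1, 5}
Sat(EX (AF (b ∧ r))) = {s : some successor in {1, 5}} = {0, 1, 3, 4, 5}
AF (EX (AF (b ∧ r))): least fixpoint, start Z0 = {0, 1, 3, 4, 5}, add states with every successor in Z. Already a fixed point.
Sat(AF (EX (AF (b ∧ r)))) = {0, 1, 3, 4, 5}
2 ∉ Sat(AF (EX (AF (b ∧ r)))) = {0, 1, 3, 4, 5}, so the formula does not hold at 2.

No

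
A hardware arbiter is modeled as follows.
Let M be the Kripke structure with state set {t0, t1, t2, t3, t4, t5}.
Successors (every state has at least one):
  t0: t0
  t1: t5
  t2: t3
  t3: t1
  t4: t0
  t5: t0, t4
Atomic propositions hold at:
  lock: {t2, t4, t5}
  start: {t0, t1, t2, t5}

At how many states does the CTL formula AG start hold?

AG start: greatest fixpoint, start Z0 = {t0, t1, t2, t5}, keep only states in Sat with every successor in Z. Z1 = {t0, t1}; Z2 = {t0}; fixed.
Sat(AG start) = {t0}
|Sat(AG start)| = |{t0}| = 1.

1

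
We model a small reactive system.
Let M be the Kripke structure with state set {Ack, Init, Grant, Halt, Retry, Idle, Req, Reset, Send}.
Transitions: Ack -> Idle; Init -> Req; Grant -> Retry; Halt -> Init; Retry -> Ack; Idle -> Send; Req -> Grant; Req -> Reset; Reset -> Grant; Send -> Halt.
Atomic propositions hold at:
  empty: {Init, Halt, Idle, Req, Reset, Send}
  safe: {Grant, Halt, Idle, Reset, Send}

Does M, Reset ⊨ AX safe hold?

Yes

Sat(AX safe) = {s : every successor in {Grant, Halt, Idle, Reset, Send}} = {Ack, Idle, Req, Reset, Send}
Reset ∈ Sat(AX safe) = {Ack, Idle, Req, Reset, Send}, so the formula holds at Reset.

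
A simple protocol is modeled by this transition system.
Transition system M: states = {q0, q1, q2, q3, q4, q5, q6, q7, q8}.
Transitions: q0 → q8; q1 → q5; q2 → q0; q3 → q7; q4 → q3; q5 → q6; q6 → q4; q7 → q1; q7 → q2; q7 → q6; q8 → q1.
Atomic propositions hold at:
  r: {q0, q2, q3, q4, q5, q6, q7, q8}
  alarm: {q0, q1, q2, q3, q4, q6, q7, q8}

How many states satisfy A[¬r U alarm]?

Sat(¬r) = {q1}
A[¬r U alarm]: least fixpoint, start Z0 = Sat(alarm) = {q0, q1, q2, q3, q4, q6, q7, q8}, add states in Sat(¬r) with every successor in Z. Already a fixed point.
Sat(A[¬r U alarm]) = {q0, q1, q2, q3, q4, q6, q7, q8}
|Sat(A[¬r U alarm])| = |{q0, q1, q2, q3, q4, q6, q7, q8}| = 8.

8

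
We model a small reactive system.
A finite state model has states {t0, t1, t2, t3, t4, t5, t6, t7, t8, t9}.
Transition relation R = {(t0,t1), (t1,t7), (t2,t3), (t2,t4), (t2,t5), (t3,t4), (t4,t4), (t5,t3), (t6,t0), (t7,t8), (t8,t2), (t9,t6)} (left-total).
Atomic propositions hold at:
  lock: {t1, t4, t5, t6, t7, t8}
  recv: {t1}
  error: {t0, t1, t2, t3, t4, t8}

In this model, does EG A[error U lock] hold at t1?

A[error U lock]: least fixpoint, start Z0 = Sat(lock) = {t1, t4, t5, t6, t7, t8}, add states in Sat(error) with every successor in Z. Z1 = {t0, t1, t3, t4, t5, t6, t7, t8}; Z2 = {t0, t1, t2, t3, t4, t5, t6, t7, t8}; fixed.
Sat(A[error U lock]) = {t0, t1, t2, t3, t4, t5, t6, t7, t8}
EG A[error U lock]: greatest fixpoint, start Z0 = {t0, t1, t2, t3, t4, t5, t6, t7, t8}, keep only states in Sat with some successor in Z. Already a fixed point.
Sat(EG A[error U lock]) = {t0, t1, t2, t3, t4, t5, t6, t7, t8}
t1 ∈ Sat(EG A[error U lock]) = {t0, t1, t2, t3, t4, t5, t6, t7, t8}, so the formula holds at t1.

Yes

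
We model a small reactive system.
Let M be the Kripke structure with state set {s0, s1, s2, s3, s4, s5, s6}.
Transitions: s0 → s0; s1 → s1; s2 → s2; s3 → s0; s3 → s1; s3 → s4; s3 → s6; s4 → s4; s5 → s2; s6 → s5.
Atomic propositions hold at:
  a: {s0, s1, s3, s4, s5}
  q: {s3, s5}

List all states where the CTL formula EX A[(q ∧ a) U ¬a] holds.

Sat(q ∧ a) = {s3, s5}
Sat(¬a) = {s2, s6}
A[(q ∧ a) U ¬a]: least fixpoint, start Z0 = Sat(¬a) = {s2, s6}, add states in Sat(q ∧ a) with every successor in Z. Z1 = {s2, s5, s6}; fixed.
Sat(A[(q ∧ a) U ¬a]) = {s2, s5, s6}
Sat(EX A[(q ∧ a) U ¬a]) = {s : some successor in {s2, s5, s6}} = {s2, s3, s5, s6}

{s2, s3, s5, s6}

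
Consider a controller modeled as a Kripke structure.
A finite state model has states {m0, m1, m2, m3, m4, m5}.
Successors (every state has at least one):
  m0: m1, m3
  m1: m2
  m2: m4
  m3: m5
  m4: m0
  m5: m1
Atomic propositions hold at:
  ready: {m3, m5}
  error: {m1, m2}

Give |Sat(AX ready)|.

1

Sat(AX ready) = {s : every successor in {m3, m5}} = {m3}
|Sat(AX ready)| = |{m3}| = 1.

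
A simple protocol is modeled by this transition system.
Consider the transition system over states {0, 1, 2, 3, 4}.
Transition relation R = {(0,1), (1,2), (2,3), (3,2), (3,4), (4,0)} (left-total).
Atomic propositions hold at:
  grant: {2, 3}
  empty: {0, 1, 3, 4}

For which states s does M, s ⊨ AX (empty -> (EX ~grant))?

{1, 2, 3, 4}

Sat(~grant) = {0, 1, 4}
Sat(EX ~grant) = {s : some successor in {0, 1, 4}} = {0, 3, 4}
Sat(empty -> (EX ~grant)) = {0, 2, 3, 4}
Sat(AX (empty -> (EX ~grant))) = {s : every successor in {0, 2, 3, 4}} = {1, 2, 3, 4}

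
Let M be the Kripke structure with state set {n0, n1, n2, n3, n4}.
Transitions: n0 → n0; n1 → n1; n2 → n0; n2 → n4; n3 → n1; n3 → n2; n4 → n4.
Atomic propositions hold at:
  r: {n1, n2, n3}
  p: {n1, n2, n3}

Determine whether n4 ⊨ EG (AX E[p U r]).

No

E[p U r]: least fixpoint, start Z0 = Sat(r) = {n1, n2, n3}, add states in Sat(p) with some successor in Z. Already a fixed point.
Sat(E[p U r]) = {n1, n2, n3}
Sat(AX E[p U r]) = {s : every successor in {n1, n2, n3}} = {n1, n3}
EG (AX E[p U r]): greatest fixpoint, start Z0 = {n1, n3}, keep only states in Sat with some successor in Z. Already a fixed point.
Sat(EG (AX E[p U r])) = {n1, n3}
n4 ∉ Sat(EG (AX E[p U r])) = {n1, n3}, so the formula does not hold at n4.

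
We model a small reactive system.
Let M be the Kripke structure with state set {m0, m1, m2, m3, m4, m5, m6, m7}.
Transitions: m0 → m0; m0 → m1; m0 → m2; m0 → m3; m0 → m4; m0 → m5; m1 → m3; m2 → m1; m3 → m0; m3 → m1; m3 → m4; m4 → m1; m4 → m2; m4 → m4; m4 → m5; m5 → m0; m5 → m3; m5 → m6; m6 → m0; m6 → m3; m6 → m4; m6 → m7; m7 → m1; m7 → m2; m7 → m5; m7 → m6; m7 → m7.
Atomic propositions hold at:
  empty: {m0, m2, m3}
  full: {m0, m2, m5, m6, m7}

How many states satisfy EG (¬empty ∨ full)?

5

Sat(¬empty) = {m1, m4, m5, m6, m7}
Sat(¬empty ∨ full) = {m0, m1, m2, m4, m5, m6, m7}
EG (¬empty ∨ full): greatest fixpoint, start Z0 = {m0, m1, m2, m4, m5, m6, m7}, keep only states in Sat with some successor in Z. Z1 = {m0, m2, m4, m5, m6, m7}; Z2 = {m0, m4, m5, m6, m7}; fixed.
Sat(EG (¬empty ∨ full)) = {m0, m4, m5, m6, m7}
|Sat(EG (¬empty ∨ full))| = |{m0, m4, m5, m6, m7}| = 5.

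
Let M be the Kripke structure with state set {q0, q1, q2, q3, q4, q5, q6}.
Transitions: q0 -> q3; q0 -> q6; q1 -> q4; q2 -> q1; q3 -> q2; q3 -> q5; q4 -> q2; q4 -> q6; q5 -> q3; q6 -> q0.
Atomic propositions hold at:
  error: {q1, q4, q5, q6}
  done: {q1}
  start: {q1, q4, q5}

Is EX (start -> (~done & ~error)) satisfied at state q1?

No

Sat(~done) = {q0, q2, q3, q4, q5, q6}
Sat(~error) = {q0, q2, q3}
Sat(~done & ~error) = {q0, q2, q3}
Sat(start -> (~done & ~error)) = {q0, q2, q3, q6}
Sat(EX (start -> (~done & ~error))) = {s : some successor in {q0, q2, q3, q6}} = {q0, q3, q4, q5, q6}
q1 ∉ Sat(EX (start -> (~done & ~error))) = {q0, q3, q4, q5, q6}, so the formula does not hold at q1.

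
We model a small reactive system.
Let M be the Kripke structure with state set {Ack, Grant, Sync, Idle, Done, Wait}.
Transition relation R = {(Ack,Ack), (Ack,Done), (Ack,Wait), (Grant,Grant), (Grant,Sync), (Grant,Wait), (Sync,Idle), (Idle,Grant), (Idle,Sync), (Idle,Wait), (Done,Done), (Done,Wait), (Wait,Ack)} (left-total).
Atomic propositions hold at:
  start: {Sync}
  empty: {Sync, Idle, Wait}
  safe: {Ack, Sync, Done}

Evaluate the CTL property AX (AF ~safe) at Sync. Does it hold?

Yes

Sat(~safe) = {Grant, Idle, Wait}
AF ~safe: least fixpoint, start Z0 = {Grant, Idle, Wait}, add states with every successor in Z. Z1 = {Grant, Sync, Idle, Wait}; fixed.
Sat(AF ~safe) = {Grant, Sync, Idle, Wait}
Sat(AX (AF ~safe)) = {s : every successor in {Grant, Sync, Idle, Wait}} = {Grant, Sync, Idle}
Sync ∈ Sat(AX (AF ~safe)) = {Grant, Sync, Idle}, so the formula holds at Sync.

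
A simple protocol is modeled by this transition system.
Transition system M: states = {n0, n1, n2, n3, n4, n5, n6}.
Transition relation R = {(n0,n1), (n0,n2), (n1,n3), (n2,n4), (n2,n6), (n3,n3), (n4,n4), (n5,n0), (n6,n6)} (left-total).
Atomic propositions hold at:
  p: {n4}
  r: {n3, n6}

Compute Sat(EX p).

{n2, n4}

Sat(EX p) = {s : some successor in {n4}} = {n2, n4}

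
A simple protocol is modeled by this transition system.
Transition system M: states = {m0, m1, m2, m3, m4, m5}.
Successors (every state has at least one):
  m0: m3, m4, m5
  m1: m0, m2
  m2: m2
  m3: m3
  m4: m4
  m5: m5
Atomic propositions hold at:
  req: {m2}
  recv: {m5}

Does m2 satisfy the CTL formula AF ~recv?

Sat(~recv) = {m0, m1, m2, m3, m4}
AF ~recv: least fixpoint, start Z0 = {m0, m1, m2, m3, m4}, add states with every successor in Z. Already a fixed point.
Sat(AF ~recv) = {m0, m1, m2, m3, m4}
m2 ∈ Sat(AF ~recv) = {m0, m1, m2, m3, m4}, so the formula holds at m2.

Yes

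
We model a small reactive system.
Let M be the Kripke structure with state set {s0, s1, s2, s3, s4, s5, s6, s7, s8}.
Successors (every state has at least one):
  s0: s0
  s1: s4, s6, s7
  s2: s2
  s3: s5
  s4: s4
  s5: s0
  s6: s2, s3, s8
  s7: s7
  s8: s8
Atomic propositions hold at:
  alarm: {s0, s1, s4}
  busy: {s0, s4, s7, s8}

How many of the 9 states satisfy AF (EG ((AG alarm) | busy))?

AG alarm: greatest fixpoint, start Z0 = {s0, s1, s4}, keep only states in Sat with every successor in Z. Z1 = {s0, s4}; fixed.
Sat(AG alarm) = {s0, s4}
Sat((AG alarm) | busy) = {s0, s4, s7, s8}
EG ((AG alarm) | busy): greatest fixpoint, start Z0 = {s0, s4, s7, s8}, keep only states in Sat with some successor in Z. Already a fixed point.
Sat(EG ((AG alarm) | busy)) = {s0, s4, s7, s8}
AF (EG ((AG alarm) | busy)): least fixpoint, start Z0 = {s0, s4, s7, s8}, add states with every successor in Z. Z1 = {s0, s4, s5, s7, s8}; Z2 = {s0, s3, s4, s5, s7, s8}; fixed.
Sat(AF (EG ((AG alarm) | busy))) = {s0, s3, s4, s5, s7, s8}
|Sat(AF (EG ((AG alarm) | busy)))| = |{s0, s3, s4, s5, s7, s8}| = 6.

6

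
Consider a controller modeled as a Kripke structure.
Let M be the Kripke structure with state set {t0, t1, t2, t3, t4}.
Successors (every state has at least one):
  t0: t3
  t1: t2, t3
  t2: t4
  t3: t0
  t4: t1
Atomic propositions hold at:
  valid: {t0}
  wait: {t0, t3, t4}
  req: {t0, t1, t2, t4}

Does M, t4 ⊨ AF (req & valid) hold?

No

Sat(req & valid) = {t0}
AF (req & valid): least fixpoint, start Z0 = {t0}, add states with every successor in Z. Z1 = {t0, t3}; fixed.
Sat(AF (req & valid)) = {t0, t3}
t4 ∉ Sat(AF (req & valid)) = {t0, t3}, so the formula does not hold at t4.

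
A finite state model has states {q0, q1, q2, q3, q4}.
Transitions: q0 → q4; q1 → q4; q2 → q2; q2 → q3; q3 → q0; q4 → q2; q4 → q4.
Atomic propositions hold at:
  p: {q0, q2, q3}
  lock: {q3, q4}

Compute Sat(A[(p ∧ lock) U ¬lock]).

Sat(p ∧ lock) = {q3}
Sat(¬lock) = {q0, q1, q2}
A[(p ∧ lock) U ¬lock]: least fixpoint, start Z0 = Sat(¬lock) = {q0, q1, q2}, add states in Sat(p ∧ lock) with every successor in Z. Z1 = {q0, q1, q2, q3}; fixed.
Sat(A[(p ∧ lock) U ¬lock]) = {q0, q1, q2, q3}

{q0, q1, q2, q3}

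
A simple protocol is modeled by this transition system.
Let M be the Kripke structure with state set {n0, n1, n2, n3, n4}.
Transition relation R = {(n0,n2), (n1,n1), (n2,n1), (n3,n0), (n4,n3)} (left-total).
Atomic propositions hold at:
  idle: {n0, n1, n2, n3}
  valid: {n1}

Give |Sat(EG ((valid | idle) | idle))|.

4

Sat(valid | idle) = {n0, n1, n2, n3}
Sat((valid | idle) | idle) = {n0, n1, n2, n3}
EG ((valid | idle) | idle): greatest fixpoint, start Z0 = {n0, n1, n2, n3}, keep only states in Sat with some successor in Z. Already a fixed point.
Sat(EG ((valid | idle) | idle)) = {n0, n1, n2, n3}
|Sat(EG ((valid | idle) | idle))| = |{n0, n1, n2, n3}| = 4.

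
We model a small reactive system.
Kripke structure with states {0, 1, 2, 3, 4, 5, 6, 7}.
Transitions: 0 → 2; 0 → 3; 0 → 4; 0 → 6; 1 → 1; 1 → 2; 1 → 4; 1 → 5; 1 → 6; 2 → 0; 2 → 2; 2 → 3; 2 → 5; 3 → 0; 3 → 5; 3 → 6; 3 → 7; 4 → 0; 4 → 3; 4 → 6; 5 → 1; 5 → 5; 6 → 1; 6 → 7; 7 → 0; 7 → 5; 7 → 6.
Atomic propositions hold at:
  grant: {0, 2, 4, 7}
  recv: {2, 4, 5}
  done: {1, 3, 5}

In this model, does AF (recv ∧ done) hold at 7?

Sat(recv ∧ done) = {5}
AF (recv ∧ done): least fixpoint, start Z0 = {5}, add states with every successor in Z. Already a fixed point.
Sat(AF (recv ∧ done)) = {5}
7 ∉ Sat(AF (recv ∧ done)) = {5}, so the formula does not hold at 7.

No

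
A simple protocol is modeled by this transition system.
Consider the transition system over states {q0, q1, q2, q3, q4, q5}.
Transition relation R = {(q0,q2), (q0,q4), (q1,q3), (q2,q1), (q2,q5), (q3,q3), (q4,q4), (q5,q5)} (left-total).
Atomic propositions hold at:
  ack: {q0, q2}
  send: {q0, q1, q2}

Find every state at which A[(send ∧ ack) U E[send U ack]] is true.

{q0, q2}

Sat(send ∧ ack) = {q0, q2}
E[send U ack]: least fixpoint, start Z0 = Sat(ack) = {q0, q2}, add states in Sat(send) with some successor in Z. Already a fixed point.
Sat(E[send U ack]) = {q0, q2}
A[(send ∧ ack) U E[send U ack]]: least fixpoint, start Z0 = Sat(E[send U ack]) = {q0, q2}, add states in Sat(send ∧ ack) with every successor in Z. Already a fixed point.
Sat(A[(send ∧ ack) U E[send U ack]]) = {q0, q2}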